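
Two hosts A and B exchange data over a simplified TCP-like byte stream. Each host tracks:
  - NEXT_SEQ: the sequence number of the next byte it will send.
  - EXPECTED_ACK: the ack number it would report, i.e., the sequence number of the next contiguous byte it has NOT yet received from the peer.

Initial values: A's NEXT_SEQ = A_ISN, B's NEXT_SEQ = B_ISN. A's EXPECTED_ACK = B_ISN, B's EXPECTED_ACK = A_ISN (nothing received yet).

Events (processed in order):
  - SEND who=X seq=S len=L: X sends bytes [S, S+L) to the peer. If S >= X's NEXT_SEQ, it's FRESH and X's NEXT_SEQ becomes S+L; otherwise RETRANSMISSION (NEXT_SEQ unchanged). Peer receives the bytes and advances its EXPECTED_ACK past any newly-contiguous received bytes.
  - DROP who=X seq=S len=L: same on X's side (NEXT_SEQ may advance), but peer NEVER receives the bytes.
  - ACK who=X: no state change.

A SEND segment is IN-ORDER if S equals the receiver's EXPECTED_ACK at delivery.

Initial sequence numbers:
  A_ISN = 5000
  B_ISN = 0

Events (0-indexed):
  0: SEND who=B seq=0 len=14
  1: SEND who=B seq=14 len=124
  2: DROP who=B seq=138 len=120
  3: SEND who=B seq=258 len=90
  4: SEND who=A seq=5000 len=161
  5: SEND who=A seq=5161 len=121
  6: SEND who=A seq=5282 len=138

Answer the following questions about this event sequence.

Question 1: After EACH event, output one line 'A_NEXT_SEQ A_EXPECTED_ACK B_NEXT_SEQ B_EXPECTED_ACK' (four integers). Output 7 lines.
5000 14 14 5000
5000 138 138 5000
5000 138 258 5000
5000 138 348 5000
5161 138 348 5161
5282 138 348 5282
5420 138 348 5420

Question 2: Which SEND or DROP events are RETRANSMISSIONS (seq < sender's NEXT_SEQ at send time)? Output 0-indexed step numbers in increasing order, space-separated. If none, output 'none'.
Step 0: SEND seq=0 -> fresh
Step 1: SEND seq=14 -> fresh
Step 2: DROP seq=138 -> fresh
Step 3: SEND seq=258 -> fresh
Step 4: SEND seq=5000 -> fresh
Step 5: SEND seq=5161 -> fresh
Step 6: SEND seq=5282 -> fresh

Answer: none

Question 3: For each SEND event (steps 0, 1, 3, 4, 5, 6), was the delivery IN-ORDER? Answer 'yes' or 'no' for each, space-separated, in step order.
Answer: yes yes no yes yes yes

Derivation:
Step 0: SEND seq=0 -> in-order
Step 1: SEND seq=14 -> in-order
Step 3: SEND seq=258 -> out-of-order
Step 4: SEND seq=5000 -> in-order
Step 5: SEND seq=5161 -> in-order
Step 6: SEND seq=5282 -> in-order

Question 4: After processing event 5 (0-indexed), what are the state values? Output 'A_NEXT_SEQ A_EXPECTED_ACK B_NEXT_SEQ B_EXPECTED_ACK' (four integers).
After event 0: A_seq=5000 A_ack=14 B_seq=14 B_ack=5000
After event 1: A_seq=5000 A_ack=138 B_seq=138 B_ack=5000
After event 2: A_seq=5000 A_ack=138 B_seq=258 B_ack=5000
After event 3: A_seq=5000 A_ack=138 B_seq=348 B_ack=5000
After event 4: A_seq=5161 A_ack=138 B_seq=348 B_ack=5161
After event 5: A_seq=5282 A_ack=138 B_seq=348 B_ack=5282

5282 138 348 5282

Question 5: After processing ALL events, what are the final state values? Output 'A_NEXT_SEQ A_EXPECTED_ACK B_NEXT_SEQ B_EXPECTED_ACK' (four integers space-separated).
After event 0: A_seq=5000 A_ack=14 B_seq=14 B_ack=5000
After event 1: A_seq=5000 A_ack=138 B_seq=138 B_ack=5000
After event 2: A_seq=5000 A_ack=138 B_seq=258 B_ack=5000
After event 3: A_seq=5000 A_ack=138 B_seq=348 B_ack=5000
After event 4: A_seq=5161 A_ack=138 B_seq=348 B_ack=5161
After event 5: A_seq=5282 A_ack=138 B_seq=348 B_ack=5282
After event 6: A_seq=5420 A_ack=138 B_seq=348 B_ack=5420

Answer: 5420 138 348 5420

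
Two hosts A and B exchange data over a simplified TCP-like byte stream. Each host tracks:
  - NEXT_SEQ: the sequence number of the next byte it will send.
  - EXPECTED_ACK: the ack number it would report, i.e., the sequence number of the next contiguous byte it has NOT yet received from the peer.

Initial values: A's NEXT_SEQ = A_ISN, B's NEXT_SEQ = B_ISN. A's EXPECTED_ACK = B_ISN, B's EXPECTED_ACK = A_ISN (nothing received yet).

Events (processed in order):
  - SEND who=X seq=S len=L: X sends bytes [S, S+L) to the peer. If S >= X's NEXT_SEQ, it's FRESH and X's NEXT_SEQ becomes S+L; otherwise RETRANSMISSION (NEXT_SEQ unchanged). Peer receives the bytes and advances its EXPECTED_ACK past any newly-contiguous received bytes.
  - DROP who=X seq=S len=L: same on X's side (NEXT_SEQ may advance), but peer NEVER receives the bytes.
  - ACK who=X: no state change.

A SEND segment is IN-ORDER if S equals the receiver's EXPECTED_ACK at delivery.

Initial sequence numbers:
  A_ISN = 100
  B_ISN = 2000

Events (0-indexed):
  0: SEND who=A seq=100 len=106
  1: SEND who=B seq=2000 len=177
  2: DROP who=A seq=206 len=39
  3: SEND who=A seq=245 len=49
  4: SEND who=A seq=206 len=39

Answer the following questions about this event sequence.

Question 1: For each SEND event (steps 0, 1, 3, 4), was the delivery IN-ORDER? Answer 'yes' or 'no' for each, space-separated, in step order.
Step 0: SEND seq=100 -> in-order
Step 1: SEND seq=2000 -> in-order
Step 3: SEND seq=245 -> out-of-order
Step 4: SEND seq=206 -> in-order

Answer: yes yes no yes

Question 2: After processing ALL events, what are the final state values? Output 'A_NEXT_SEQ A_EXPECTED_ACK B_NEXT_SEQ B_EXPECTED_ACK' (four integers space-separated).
After event 0: A_seq=206 A_ack=2000 B_seq=2000 B_ack=206
After event 1: A_seq=206 A_ack=2177 B_seq=2177 B_ack=206
After event 2: A_seq=245 A_ack=2177 B_seq=2177 B_ack=206
After event 3: A_seq=294 A_ack=2177 B_seq=2177 B_ack=206
After event 4: A_seq=294 A_ack=2177 B_seq=2177 B_ack=294

Answer: 294 2177 2177 294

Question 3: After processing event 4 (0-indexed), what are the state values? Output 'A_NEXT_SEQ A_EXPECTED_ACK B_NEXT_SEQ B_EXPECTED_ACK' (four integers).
After event 0: A_seq=206 A_ack=2000 B_seq=2000 B_ack=206
After event 1: A_seq=206 A_ack=2177 B_seq=2177 B_ack=206
After event 2: A_seq=245 A_ack=2177 B_seq=2177 B_ack=206
After event 3: A_seq=294 A_ack=2177 B_seq=2177 B_ack=206
After event 4: A_seq=294 A_ack=2177 B_seq=2177 B_ack=294

294 2177 2177 294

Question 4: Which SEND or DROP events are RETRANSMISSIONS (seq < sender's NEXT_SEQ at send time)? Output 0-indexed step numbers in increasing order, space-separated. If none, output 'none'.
Answer: 4

Derivation:
Step 0: SEND seq=100 -> fresh
Step 1: SEND seq=2000 -> fresh
Step 2: DROP seq=206 -> fresh
Step 3: SEND seq=245 -> fresh
Step 4: SEND seq=206 -> retransmit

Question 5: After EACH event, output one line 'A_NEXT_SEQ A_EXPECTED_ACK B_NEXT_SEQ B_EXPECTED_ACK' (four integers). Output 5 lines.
206 2000 2000 206
206 2177 2177 206
245 2177 2177 206
294 2177 2177 206
294 2177 2177 294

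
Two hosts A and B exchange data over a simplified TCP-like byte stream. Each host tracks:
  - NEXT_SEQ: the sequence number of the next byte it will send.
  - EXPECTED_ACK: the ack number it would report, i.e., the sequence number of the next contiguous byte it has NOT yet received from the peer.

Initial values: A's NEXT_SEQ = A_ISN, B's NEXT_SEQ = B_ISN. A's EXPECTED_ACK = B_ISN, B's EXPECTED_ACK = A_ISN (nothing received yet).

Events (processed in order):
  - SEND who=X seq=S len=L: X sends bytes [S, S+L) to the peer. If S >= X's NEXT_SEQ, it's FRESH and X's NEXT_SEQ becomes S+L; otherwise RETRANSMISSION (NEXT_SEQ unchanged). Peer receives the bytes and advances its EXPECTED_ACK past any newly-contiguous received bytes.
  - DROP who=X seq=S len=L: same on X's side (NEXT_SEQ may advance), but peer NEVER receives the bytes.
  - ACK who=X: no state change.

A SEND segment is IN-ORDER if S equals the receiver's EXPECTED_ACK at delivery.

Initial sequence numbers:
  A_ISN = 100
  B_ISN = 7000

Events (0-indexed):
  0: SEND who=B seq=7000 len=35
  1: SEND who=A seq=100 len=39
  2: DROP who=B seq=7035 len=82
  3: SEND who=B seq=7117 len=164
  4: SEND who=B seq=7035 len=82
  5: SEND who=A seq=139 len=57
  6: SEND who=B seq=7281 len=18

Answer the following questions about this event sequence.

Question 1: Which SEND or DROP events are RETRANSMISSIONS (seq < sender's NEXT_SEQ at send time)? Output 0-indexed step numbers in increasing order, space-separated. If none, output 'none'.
Step 0: SEND seq=7000 -> fresh
Step 1: SEND seq=100 -> fresh
Step 2: DROP seq=7035 -> fresh
Step 3: SEND seq=7117 -> fresh
Step 4: SEND seq=7035 -> retransmit
Step 5: SEND seq=139 -> fresh
Step 6: SEND seq=7281 -> fresh

Answer: 4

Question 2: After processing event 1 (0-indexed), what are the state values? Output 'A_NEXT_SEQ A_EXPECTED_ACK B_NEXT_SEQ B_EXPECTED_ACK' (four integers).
After event 0: A_seq=100 A_ack=7035 B_seq=7035 B_ack=100
After event 1: A_seq=139 A_ack=7035 B_seq=7035 B_ack=139

139 7035 7035 139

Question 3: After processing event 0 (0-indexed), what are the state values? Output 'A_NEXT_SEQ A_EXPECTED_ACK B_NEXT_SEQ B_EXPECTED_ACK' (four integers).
After event 0: A_seq=100 A_ack=7035 B_seq=7035 B_ack=100

100 7035 7035 100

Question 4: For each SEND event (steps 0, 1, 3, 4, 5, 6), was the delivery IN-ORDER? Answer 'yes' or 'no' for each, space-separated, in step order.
Answer: yes yes no yes yes yes

Derivation:
Step 0: SEND seq=7000 -> in-order
Step 1: SEND seq=100 -> in-order
Step 3: SEND seq=7117 -> out-of-order
Step 4: SEND seq=7035 -> in-order
Step 5: SEND seq=139 -> in-order
Step 6: SEND seq=7281 -> in-order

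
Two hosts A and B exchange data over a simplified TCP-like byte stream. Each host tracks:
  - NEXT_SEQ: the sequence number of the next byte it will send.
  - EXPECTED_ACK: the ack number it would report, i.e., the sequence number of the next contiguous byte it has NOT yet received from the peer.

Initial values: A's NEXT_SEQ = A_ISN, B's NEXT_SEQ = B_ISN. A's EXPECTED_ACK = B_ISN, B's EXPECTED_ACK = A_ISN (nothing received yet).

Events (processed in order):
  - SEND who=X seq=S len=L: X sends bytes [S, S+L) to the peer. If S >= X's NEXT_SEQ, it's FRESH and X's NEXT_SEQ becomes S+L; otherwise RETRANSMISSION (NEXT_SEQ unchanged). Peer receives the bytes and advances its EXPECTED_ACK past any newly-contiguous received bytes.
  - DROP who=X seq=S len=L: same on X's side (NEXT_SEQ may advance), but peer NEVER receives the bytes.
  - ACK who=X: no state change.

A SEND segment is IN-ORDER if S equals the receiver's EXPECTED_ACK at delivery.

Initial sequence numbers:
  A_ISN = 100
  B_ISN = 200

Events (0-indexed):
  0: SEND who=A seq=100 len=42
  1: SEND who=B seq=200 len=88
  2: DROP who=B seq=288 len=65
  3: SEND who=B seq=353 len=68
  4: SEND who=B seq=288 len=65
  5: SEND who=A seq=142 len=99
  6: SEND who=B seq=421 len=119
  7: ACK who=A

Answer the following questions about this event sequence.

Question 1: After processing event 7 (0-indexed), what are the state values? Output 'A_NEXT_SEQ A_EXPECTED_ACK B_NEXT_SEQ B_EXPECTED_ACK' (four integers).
After event 0: A_seq=142 A_ack=200 B_seq=200 B_ack=142
After event 1: A_seq=142 A_ack=288 B_seq=288 B_ack=142
After event 2: A_seq=142 A_ack=288 B_seq=353 B_ack=142
After event 3: A_seq=142 A_ack=288 B_seq=421 B_ack=142
After event 4: A_seq=142 A_ack=421 B_seq=421 B_ack=142
After event 5: A_seq=241 A_ack=421 B_seq=421 B_ack=241
After event 6: A_seq=241 A_ack=540 B_seq=540 B_ack=241
After event 7: A_seq=241 A_ack=540 B_seq=540 B_ack=241

241 540 540 241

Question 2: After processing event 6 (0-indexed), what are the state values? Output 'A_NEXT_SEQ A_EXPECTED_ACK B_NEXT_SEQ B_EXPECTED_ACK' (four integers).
After event 0: A_seq=142 A_ack=200 B_seq=200 B_ack=142
After event 1: A_seq=142 A_ack=288 B_seq=288 B_ack=142
After event 2: A_seq=142 A_ack=288 B_seq=353 B_ack=142
After event 3: A_seq=142 A_ack=288 B_seq=421 B_ack=142
After event 4: A_seq=142 A_ack=421 B_seq=421 B_ack=142
After event 5: A_seq=241 A_ack=421 B_seq=421 B_ack=241
After event 6: A_seq=241 A_ack=540 B_seq=540 B_ack=241

241 540 540 241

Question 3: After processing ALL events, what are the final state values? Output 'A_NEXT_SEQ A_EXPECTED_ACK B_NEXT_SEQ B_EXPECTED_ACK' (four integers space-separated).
After event 0: A_seq=142 A_ack=200 B_seq=200 B_ack=142
After event 1: A_seq=142 A_ack=288 B_seq=288 B_ack=142
After event 2: A_seq=142 A_ack=288 B_seq=353 B_ack=142
After event 3: A_seq=142 A_ack=288 B_seq=421 B_ack=142
After event 4: A_seq=142 A_ack=421 B_seq=421 B_ack=142
After event 5: A_seq=241 A_ack=421 B_seq=421 B_ack=241
After event 6: A_seq=241 A_ack=540 B_seq=540 B_ack=241
After event 7: A_seq=241 A_ack=540 B_seq=540 B_ack=241

Answer: 241 540 540 241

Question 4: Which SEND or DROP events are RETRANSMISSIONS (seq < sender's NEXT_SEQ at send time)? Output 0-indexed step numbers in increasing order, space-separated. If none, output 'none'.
Answer: 4

Derivation:
Step 0: SEND seq=100 -> fresh
Step 1: SEND seq=200 -> fresh
Step 2: DROP seq=288 -> fresh
Step 3: SEND seq=353 -> fresh
Step 4: SEND seq=288 -> retransmit
Step 5: SEND seq=142 -> fresh
Step 6: SEND seq=421 -> fresh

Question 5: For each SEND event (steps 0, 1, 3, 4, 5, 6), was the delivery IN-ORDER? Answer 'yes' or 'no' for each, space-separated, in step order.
Answer: yes yes no yes yes yes

Derivation:
Step 0: SEND seq=100 -> in-order
Step 1: SEND seq=200 -> in-order
Step 3: SEND seq=353 -> out-of-order
Step 4: SEND seq=288 -> in-order
Step 5: SEND seq=142 -> in-order
Step 6: SEND seq=421 -> in-order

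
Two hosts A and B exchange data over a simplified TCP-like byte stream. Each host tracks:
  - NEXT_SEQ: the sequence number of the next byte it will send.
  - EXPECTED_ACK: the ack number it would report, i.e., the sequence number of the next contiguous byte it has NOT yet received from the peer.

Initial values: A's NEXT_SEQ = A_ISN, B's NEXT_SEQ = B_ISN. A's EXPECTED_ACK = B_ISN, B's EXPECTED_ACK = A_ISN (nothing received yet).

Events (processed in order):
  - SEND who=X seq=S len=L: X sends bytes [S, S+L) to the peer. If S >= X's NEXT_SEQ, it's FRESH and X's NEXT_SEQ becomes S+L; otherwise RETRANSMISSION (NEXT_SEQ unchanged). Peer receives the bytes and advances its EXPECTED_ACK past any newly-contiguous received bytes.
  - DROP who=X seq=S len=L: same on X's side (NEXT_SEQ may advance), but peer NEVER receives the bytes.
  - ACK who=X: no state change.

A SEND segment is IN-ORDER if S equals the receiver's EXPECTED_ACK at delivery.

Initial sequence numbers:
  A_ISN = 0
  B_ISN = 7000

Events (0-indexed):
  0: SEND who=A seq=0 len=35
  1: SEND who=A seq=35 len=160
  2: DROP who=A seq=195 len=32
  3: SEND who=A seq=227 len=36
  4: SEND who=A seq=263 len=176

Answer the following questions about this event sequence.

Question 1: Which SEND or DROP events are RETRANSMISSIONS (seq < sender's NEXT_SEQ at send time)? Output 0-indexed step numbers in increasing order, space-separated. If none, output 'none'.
Step 0: SEND seq=0 -> fresh
Step 1: SEND seq=35 -> fresh
Step 2: DROP seq=195 -> fresh
Step 3: SEND seq=227 -> fresh
Step 4: SEND seq=263 -> fresh

Answer: none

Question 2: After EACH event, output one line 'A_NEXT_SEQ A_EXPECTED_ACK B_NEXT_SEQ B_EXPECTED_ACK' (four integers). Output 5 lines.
35 7000 7000 35
195 7000 7000 195
227 7000 7000 195
263 7000 7000 195
439 7000 7000 195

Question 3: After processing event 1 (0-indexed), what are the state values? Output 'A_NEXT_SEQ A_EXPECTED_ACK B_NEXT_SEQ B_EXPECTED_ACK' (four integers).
After event 0: A_seq=35 A_ack=7000 B_seq=7000 B_ack=35
After event 1: A_seq=195 A_ack=7000 B_seq=7000 B_ack=195

195 7000 7000 195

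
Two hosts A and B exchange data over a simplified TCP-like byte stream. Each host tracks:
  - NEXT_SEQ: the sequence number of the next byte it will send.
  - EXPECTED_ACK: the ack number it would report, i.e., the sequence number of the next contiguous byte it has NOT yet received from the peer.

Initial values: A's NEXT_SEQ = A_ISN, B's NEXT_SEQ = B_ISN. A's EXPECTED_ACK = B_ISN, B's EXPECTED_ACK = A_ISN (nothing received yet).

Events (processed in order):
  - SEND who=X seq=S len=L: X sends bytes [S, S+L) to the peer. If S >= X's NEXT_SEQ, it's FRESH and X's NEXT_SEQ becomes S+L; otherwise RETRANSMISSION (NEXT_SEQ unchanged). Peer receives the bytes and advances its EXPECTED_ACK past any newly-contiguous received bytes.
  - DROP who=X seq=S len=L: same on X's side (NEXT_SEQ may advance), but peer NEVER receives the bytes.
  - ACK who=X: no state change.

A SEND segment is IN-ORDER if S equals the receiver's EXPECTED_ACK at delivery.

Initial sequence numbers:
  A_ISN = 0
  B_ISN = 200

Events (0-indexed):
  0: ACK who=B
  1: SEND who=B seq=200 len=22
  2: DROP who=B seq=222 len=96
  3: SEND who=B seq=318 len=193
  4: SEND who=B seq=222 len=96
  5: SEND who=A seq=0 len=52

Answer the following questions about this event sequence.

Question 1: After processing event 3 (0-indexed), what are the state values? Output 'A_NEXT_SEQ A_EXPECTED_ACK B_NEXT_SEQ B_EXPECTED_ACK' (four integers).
After event 0: A_seq=0 A_ack=200 B_seq=200 B_ack=0
After event 1: A_seq=0 A_ack=222 B_seq=222 B_ack=0
After event 2: A_seq=0 A_ack=222 B_seq=318 B_ack=0
After event 3: A_seq=0 A_ack=222 B_seq=511 B_ack=0

0 222 511 0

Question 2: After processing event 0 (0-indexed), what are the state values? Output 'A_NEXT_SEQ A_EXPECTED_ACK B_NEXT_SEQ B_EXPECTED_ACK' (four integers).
After event 0: A_seq=0 A_ack=200 B_seq=200 B_ack=0

0 200 200 0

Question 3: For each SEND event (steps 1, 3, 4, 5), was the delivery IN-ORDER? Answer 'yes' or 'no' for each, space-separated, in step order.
Step 1: SEND seq=200 -> in-order
Step 3: SEND seq=318 -> out-of-order
Step 4: SEND seq=222 -> in-order
Step 5: SEND seq=0 -> in-order

Answer: yes no yes yes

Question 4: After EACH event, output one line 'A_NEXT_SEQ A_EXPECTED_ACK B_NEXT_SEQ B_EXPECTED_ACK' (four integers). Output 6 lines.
0 200 200 0
0 222 222 0
0 222 318 0
0 222 511 0
0 511 511 0
52 511 511 52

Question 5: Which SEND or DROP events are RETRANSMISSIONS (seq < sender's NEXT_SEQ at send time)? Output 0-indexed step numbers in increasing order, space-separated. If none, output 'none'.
Step 1: SEND seq=200 -> fresh
Step 2: DROP seq=222 -> fresh
Step 3: SEND seq=318 -> fresh
Step 4: SEND seq=222 -> retransmit
Step 5: SEND seq=0 -> fresh

Answer: 4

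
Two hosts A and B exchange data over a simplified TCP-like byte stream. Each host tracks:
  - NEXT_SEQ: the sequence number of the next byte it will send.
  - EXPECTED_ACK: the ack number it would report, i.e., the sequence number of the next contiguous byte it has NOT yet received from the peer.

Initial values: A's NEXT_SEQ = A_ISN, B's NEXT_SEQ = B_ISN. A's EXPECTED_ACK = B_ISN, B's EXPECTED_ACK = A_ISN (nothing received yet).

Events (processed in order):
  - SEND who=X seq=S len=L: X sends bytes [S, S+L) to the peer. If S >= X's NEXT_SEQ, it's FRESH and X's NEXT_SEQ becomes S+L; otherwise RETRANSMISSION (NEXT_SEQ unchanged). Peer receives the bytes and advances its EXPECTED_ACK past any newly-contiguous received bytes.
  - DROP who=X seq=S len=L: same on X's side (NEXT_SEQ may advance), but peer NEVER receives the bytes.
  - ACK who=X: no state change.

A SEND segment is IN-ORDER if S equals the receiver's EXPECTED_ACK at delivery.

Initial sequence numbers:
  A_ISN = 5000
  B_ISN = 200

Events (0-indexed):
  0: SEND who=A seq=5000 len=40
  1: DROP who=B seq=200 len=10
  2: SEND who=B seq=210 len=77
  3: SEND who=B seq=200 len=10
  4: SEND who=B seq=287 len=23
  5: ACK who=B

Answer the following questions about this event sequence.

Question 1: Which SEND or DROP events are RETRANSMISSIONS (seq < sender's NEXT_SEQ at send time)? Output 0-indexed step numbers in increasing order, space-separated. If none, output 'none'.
Answer: 3

Derivation:
Step 0: SEND seq=5000 -> fresh
Step 1: DROP seq=200 -> fresh
Step 2: SEND seq=210 -> fresh
Step 3: SEND seq=200 -> retransmit
Step 4: SEND seq=287 -> fresh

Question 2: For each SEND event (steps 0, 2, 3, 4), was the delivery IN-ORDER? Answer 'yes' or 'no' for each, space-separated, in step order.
Answer: yes no yes yes

Derivation:
Step 0: SEND seq=5000 -> in-order
Step 2: SEND seq=210 -> out-of-order
Step 3: SEND seq=200 -> in-order
Step 4: SEND seq=287 -> in-order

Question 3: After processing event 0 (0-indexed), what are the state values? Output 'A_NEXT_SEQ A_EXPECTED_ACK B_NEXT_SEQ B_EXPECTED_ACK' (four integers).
After event 0: A_seq=5040 A_ack=200 B_seq=200 B_ack=5040

5040 200 200 5040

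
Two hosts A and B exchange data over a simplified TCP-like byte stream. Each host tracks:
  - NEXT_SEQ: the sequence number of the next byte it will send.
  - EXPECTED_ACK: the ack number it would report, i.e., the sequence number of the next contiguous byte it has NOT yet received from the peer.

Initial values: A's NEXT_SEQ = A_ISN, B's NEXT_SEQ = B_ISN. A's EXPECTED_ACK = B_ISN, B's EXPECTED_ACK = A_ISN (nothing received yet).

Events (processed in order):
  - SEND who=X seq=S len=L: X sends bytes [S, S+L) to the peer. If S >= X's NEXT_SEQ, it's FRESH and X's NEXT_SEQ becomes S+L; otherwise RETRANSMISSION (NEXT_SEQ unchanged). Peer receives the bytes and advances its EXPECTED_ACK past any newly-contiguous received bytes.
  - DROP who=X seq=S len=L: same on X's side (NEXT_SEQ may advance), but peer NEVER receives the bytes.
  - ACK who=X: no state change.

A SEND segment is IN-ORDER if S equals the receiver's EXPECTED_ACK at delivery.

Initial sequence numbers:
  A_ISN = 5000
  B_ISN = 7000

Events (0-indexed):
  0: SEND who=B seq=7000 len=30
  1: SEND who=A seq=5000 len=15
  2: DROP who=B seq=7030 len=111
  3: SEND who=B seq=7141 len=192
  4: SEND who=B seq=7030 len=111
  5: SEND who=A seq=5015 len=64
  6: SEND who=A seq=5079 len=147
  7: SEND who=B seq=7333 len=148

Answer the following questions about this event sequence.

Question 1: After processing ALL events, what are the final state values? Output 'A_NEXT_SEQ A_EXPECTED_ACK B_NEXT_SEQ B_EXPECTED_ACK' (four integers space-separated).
After event 0: A_seq=5000 A_ack=7030 B_seq=7030 B_ack=5000
After event 1: A_seq=5015 A_ack=7030 B_seq=7030 B_ack=5015
After event 2: A_seq=5015 A_ack=7030 B_seq=7141 B_ack=5015
After event 3: A_seq=5015 A_ack=7030 B_seq=7333 B_ack=5015
After event 4: A_seq=5015 A_ack=7333 B_seq=7333 B_ack=5015
After event 5: A_seq=5079 A_ack=7333 B_seq=7333 B_ack=5079
After event 6: A_seq=5226 A_ack=7333 B_seq=7333 B_ack=5226
After event 7: A_seq=5226 A_ack=7481 B_seq=7481 B_ack=5226

Answer: 5226 7481 7481 5226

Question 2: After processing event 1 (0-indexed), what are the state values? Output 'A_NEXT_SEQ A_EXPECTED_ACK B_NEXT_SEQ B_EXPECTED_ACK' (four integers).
After event 0: A_seq=5000 A_ack=7030 B_seq=7030 B_ack=5000
After event 1: A_seq=5015 A_ack=7030 B_seq=7030 B_ack=5015

5015 7030 7030 5015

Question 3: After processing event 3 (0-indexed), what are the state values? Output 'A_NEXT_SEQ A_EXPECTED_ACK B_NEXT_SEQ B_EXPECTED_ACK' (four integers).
After event 0: A_seq=5000 A_ack=7030 B_seq=7030 B_ack=5000
After event 1: A_seq=5015 A_ack=7030 B_seq=7030 B_ack=5015
After event 2: A_seq=5015 A_ack=7030 B_seq=7141 B_ack=5015
After event 3: A_seq=5015 A_ack=7030 B_seq=7333 B_ack=5015

5015 7030 7333 5015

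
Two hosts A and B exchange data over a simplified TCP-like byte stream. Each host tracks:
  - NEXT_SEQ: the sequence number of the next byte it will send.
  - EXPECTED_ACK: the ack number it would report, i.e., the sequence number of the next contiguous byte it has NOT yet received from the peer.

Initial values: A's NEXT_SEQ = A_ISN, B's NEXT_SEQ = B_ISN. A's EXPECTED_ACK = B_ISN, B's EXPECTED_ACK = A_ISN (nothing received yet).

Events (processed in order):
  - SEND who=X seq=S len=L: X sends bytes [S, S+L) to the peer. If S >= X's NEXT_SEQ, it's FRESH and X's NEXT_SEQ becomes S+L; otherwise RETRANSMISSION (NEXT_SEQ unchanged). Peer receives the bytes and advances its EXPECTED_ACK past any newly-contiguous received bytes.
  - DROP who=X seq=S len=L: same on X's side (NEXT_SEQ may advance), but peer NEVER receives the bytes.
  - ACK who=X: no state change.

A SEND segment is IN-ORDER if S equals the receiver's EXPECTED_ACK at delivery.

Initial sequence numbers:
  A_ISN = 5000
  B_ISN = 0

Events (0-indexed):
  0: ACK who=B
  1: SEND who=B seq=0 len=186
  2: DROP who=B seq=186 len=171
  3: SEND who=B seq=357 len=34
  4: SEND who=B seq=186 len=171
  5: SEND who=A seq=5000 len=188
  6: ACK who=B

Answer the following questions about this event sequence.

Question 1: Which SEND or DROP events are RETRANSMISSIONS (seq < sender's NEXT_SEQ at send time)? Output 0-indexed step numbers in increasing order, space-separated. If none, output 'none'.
Answer: 4

Derivation:
Step 1: SEND seq=0 -> fresh
Step 2: DROP seq=186 -> fresh
Step 3: SEND seq=357 -> fresh
Step 4: SEND seq=186 -> retransmit
Step 5: SEND seq=5000 -> fresh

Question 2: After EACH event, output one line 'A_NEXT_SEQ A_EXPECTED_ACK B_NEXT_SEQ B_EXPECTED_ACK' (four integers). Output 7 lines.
5000 0 0 5000
5000 186 186 5000
5000 186 357 5000
5000 186 391 5000
5000 391 391 5000
5188 391 391 5188
5188 391 391 5188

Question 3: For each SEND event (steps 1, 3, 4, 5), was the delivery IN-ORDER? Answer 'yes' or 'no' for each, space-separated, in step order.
Answer: yes no yes yes

Derivation:
Step 1: SEND seq=0 -> in-order
Step 3: SEND seq=357 -> out-of-order
Step 4: SEND seq=186 -> in-order
Step 5: SEND seq=5000 -> in-order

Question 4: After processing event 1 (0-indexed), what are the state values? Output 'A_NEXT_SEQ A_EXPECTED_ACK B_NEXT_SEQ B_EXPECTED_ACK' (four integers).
After event 0: A_seq=5000 A_ack=0 B_seq=0 B_ack=5000
After event 1: A_seq=5000 A_ack=186 B_seq=186 B_ack=5000

5000 186 186 5000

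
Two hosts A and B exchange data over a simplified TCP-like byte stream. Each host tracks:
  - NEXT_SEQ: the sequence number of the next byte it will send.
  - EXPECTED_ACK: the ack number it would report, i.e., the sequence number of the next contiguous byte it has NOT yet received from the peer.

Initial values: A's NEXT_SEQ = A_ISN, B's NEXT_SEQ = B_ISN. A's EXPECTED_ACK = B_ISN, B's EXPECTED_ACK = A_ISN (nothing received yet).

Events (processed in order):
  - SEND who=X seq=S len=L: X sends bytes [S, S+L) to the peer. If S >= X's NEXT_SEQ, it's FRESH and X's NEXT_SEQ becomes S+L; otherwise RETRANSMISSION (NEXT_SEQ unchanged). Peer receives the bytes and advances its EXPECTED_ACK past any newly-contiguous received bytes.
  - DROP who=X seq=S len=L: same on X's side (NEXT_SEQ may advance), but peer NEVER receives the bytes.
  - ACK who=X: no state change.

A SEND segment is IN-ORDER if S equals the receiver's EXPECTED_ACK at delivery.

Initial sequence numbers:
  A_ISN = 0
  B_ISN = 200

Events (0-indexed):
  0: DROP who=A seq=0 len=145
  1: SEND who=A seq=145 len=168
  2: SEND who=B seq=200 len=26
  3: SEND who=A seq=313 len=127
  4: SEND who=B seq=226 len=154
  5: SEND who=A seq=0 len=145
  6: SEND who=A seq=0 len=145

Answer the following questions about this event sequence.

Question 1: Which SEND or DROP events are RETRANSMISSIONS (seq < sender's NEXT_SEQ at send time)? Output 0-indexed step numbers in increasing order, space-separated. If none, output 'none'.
Answer: 5 6

Derivation:
Step 0: DROP seq=0 -> fresh
Step 1: SEND seq=145 -> fresh
Step 2: SEND seq=200 -> fresh
Step 3: SEND seq=313 -> fresh
Step 4: SEND seq=226 -> fresh
Step 5: SEND seq=0 -> retransmit
Step 6: SEND seq=0 -> retransmit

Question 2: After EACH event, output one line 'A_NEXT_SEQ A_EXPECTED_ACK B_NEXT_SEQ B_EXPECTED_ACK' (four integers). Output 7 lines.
145 200 200 0
313 200 200 0
313 226 226 0
440 226 226 0
440 380 380 0
440 380 380 440
440 380 380 440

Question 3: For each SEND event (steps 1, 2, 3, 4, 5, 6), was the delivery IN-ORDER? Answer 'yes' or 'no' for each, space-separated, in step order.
Answer: no yes no yes yes no

Derivation:
Step 1: SEND seq=145 -> out-of-order
Step 2: SEND seq=200 -> in-order
Step 3: SEND seq=313 -> out-of-order
Step 4: SEND seq=226 -> in-order
Step 5: SEND seq=0 -> in-order
Step 6: SEND seq=0 -> out-of-order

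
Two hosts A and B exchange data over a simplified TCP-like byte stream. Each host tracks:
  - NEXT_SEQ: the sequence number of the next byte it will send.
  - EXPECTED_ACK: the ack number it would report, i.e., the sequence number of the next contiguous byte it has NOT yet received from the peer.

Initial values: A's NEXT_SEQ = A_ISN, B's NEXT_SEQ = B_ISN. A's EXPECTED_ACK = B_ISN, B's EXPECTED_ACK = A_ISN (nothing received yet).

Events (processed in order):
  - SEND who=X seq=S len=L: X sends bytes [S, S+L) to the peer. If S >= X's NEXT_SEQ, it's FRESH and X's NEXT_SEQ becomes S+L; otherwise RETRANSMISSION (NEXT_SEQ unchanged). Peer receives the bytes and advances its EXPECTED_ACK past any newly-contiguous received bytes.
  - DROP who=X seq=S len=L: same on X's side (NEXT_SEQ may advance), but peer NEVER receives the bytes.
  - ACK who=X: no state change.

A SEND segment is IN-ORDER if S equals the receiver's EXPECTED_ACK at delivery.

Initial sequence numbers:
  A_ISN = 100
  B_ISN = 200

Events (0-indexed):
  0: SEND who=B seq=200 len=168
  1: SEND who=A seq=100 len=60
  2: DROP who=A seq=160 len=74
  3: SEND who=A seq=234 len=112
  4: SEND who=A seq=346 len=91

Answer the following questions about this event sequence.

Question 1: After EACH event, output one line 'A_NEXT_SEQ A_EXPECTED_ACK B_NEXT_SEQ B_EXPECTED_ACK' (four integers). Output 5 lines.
100 368 368 100
160 368 368 160
234 368 368 160
346 368 368 160
437 368 368 160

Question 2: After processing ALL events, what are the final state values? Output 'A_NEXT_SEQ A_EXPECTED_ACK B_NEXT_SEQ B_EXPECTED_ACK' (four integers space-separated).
After event 0: A_seq=100 A_ack=368 B_seq=368 B_ack=100
After event 1: A_seq=160 A_ack=368 B_seq=368 B_ack=160
After event 2: A_seq=234 A_ack=368 B_seq=368 B_ack=160
After event 3: A_seq=346 A_ack=368 B_seq=368 B_ack=160
After event 4: A_seq=437 A_ack=368 B_seq=368 B_ack=160

Answer: 437 368 368 160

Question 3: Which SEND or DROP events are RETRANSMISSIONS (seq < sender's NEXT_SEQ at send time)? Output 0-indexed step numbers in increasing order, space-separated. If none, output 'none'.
Step 0: SEND seq=200 -> fresh
Step 1: SEND seq=100 -> fresh
Step 2: DROP seq=160 -> fresh
Step 3: SEND seq=234 -> fresh
Step 4: SEND seq=346 -> fresh

Answer: none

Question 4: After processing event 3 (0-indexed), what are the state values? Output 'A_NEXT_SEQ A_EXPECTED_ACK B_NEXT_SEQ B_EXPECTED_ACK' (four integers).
After event 0: A_seq=100 A_ack=368 B_seq=368 B_ack=100
After event 1: A_seq=160 A_ack=368 B_seq=368 B_ack=160
After event 2: A_seq=234 A_ack=368 B_seq=368 B_ack=160
After event 3: A_seq=346 A_ack=368 B_seq=368 B_ack=160

346 368 368 160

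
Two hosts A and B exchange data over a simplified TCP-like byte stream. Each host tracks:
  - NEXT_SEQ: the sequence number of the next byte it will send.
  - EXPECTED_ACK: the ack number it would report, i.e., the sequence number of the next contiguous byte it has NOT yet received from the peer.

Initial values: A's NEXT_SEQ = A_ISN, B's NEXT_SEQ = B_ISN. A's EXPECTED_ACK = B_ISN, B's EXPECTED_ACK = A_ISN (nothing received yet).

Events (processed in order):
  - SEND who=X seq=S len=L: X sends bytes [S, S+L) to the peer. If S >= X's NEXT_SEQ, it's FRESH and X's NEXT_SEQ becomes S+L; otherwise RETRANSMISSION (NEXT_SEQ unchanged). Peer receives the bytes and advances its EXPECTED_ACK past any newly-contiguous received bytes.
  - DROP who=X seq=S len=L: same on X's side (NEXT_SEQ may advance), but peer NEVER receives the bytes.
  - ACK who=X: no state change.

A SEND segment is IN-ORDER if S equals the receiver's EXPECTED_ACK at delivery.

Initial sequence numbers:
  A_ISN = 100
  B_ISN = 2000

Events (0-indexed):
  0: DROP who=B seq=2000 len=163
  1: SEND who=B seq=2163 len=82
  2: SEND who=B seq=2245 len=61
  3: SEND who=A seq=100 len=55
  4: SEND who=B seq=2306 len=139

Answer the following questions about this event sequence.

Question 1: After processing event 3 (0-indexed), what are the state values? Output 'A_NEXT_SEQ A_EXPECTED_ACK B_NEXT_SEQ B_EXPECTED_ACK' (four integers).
After event 0: A_seq=100 A_ack=2000 B_seq=2163 B_ack=100
After event 1: A_seq=100 A_ack=2000 B_seq=2245 B_ack=100
After event 2: A_seq=100 A_ack=2000 B_seq=2306 B_ack=100
After event 3: A_seq=155 A_ack=2000 B_seq=2306 B_ack=155

155 2000 2306 155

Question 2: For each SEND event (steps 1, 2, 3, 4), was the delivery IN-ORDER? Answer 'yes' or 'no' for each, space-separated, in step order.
Step 1: SEND seq=2163 -> out-of-order
Step 2: SEND seq=2245 -> out-of-order
Step 3: SEND seq=100 -> in-order
Step 4: SEND seq=2306 -> out-of-order

Answer: no no yes no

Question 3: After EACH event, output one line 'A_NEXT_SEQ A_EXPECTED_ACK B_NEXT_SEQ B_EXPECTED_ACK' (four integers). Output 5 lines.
100 2000 2163 100
100 2000 2245 100
100 2000 2306 100
155 2000 2306 155
155 2000 2445 155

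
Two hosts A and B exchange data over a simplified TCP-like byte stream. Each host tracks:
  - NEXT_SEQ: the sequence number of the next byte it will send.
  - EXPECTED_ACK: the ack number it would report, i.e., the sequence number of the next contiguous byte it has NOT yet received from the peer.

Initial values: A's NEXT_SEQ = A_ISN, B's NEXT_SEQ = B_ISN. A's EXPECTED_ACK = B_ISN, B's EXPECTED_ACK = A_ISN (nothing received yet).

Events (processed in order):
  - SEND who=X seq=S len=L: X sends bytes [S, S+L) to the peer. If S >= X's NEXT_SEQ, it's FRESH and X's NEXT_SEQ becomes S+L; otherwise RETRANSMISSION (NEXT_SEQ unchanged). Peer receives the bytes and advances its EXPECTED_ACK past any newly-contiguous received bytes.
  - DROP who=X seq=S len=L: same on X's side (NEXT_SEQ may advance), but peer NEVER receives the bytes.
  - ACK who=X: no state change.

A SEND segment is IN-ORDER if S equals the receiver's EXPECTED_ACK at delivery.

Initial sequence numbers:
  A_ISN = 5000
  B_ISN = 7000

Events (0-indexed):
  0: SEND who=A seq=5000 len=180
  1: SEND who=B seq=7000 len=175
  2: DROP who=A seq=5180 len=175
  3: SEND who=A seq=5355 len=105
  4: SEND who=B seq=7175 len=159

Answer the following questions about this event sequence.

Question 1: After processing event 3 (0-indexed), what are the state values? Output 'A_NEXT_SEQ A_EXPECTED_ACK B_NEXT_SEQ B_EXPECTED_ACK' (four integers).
After event 0: A_seq=5180 A_ack=7000 B_seq=7000 B_ack=5180
After event 1: A_seq=5180 A_ack=7175 B_seq=7175 B_ack=5180
After event 2: A_seq=5355 A_ack=7175 B_seq=7175 B_ack=5180
After event 3: A_seq=5460 A_ack=7175 B_seq=7175 B_ack=5180

5460 7175 7175 5180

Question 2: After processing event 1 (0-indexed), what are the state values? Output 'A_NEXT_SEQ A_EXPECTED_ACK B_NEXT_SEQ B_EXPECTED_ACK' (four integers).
After event 0: A_seq=5180 A_ack=7000 B_seq=7000 B_ack=5180
After event 1: A_seq=5180 A_ack=7175 B_seq=7175 B_ack=5180

5180 7175 7175 5180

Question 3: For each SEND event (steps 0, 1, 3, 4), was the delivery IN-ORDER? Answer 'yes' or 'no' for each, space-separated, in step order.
Step 0: SEND seq=5000 -> in-order
Step 1: SEND seq=7000 -> in-order
Step 3: SEND seq=5355 -> out-of-order
Step 4: SEND seq=7175 -> in-order

Answer: yes yes no yes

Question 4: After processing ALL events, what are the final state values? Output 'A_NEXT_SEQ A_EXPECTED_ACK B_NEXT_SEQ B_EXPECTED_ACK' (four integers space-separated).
Answer: 5460 7334 7334 5180

Derivation:
After event 0: A_seq=5180 A_ack=7000 B_seq=7000 B_ack=5180
After event 1: A_seq=5180 A_ack=7175 B_seq=7175 B_ack=5180
After event 2: A_seq=5355 A_ack=7175 B_seq=7175 B_ack=5180
After event 3: A_seq=5460 A_ack=7175 B_seq=7175 B_ack=5180
After event 4: A_seq=5460 A_ack=7334 B_seq=7334 B_ack=5180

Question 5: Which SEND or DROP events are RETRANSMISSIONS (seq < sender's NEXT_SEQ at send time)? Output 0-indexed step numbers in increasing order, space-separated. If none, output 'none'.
Step 0: SEND seq=5000 -> fresh
Step 1: SEND seq=7000 -> fresh
Step 2: DROP seq=5180 -> fresh
Step 3: SEND seq=5355 -> fresh
Step 4: SEND seq=7175 -> fresh

Answer: none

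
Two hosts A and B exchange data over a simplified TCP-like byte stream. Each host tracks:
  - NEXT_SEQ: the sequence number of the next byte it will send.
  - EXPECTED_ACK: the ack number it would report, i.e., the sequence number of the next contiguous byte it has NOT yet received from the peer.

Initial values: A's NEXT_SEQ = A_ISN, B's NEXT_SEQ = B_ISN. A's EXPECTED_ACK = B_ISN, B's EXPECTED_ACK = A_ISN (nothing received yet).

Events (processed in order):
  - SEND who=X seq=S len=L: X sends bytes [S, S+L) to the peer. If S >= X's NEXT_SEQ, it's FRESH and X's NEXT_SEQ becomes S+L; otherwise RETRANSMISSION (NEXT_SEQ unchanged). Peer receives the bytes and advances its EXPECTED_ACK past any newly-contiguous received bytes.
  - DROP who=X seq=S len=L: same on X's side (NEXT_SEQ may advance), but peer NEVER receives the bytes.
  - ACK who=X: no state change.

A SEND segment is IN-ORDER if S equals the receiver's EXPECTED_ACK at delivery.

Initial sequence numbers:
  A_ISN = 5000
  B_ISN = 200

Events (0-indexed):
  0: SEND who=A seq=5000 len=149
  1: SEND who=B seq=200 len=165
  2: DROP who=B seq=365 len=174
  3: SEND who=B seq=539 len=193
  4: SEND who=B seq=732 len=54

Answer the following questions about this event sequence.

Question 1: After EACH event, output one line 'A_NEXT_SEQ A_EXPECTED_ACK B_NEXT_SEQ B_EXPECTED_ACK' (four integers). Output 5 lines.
5149 200 200 5149
5149 365 365 5149
5149 365 539 5149
5149 365 732 5149
5149 365 786 5149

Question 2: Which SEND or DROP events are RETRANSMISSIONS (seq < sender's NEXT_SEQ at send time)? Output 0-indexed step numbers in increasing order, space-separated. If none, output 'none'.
Answer: none

Derivation:
Step 0: SEND seq=5000 -> fresh
Step 1: SEND seq=200 -> fresh
Step 2: DROP seq=365 -> fresh
Step 3: SEND seq=539 -> fresh
Step 4: SEND seq=732 -> fresh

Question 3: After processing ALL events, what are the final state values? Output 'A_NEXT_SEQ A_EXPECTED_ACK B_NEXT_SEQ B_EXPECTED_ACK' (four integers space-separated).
Answer: 5149 365 786 5149

Derivation:
After event 0: A_seq=5149 A_ack=200 B_seq=200 B_ack=5149
After event 1: A_seq=5149 A_ack=365 B_seq=365 B_ack=5149
After event 2: A_seq=5149 A_ack=365 B_seq=539 B_ack=5149
After event 3: A_seq=5149 A_ack=365 B_seq=732 B_ack=5149
After event 4: A_seq=5149 A_ack=365 B_seq=786 B_ack=5149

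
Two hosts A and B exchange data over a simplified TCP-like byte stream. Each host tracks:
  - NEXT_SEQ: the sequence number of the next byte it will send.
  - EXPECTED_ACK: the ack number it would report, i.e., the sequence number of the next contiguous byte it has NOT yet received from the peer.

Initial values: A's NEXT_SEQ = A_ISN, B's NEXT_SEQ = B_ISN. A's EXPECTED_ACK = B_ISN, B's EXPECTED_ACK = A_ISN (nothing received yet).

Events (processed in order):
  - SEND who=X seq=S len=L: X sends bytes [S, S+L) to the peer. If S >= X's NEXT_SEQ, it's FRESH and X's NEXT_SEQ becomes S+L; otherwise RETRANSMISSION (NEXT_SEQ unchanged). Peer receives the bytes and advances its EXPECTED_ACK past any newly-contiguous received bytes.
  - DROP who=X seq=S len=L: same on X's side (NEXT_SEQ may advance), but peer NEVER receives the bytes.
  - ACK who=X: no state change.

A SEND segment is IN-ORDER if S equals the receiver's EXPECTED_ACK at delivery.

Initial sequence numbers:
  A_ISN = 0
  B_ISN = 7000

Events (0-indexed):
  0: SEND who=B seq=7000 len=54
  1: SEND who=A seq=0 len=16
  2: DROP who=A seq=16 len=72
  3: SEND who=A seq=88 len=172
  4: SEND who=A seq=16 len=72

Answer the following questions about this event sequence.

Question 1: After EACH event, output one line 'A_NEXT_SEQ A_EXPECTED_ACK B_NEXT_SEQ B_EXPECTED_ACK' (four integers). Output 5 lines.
0 7054 7054 0
16 7054 7054 16
88 7054 7054 16
260 7054 7054 16
260 7054 7054 260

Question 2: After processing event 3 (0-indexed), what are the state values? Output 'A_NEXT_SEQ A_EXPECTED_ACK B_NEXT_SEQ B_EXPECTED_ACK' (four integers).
After event 0: A_seq=0 A_ack=7054 B_seq=7054 B_ack=0
After event 1: A_seq=16 A_ack=7054 B_seq=7054 B_ack=16
After event 2: A_seq=88 A_ack=7054 B_seq=7054 B_ack=16
After event 3: A_seq=260 A_ack=7054 B_seq=7054 B_ack=16

260 7054 7054 16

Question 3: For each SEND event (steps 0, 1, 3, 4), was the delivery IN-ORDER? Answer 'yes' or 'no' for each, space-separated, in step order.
Answer: yes yes no yes

Derivation:
Step 0: SEND seq=7000 -> in-order
Step 1: SEND seq=0 -> in-order
Step 3: SEND seq=88 -> out-of-order
Step 4: SEND seq=16 -> in-order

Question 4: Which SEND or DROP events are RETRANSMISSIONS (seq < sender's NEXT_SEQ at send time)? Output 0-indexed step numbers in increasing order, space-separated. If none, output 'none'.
Answer: 4

Derivation:
Step 0: SEND seq=7000 -> fresh
Step 1: SEND seq=0 -> fresh
Step 2: DROP seq=16 -> fresh
Step 3: SEND seq=88 -> fresh
Step 4: SEND seq=16 -> retransmit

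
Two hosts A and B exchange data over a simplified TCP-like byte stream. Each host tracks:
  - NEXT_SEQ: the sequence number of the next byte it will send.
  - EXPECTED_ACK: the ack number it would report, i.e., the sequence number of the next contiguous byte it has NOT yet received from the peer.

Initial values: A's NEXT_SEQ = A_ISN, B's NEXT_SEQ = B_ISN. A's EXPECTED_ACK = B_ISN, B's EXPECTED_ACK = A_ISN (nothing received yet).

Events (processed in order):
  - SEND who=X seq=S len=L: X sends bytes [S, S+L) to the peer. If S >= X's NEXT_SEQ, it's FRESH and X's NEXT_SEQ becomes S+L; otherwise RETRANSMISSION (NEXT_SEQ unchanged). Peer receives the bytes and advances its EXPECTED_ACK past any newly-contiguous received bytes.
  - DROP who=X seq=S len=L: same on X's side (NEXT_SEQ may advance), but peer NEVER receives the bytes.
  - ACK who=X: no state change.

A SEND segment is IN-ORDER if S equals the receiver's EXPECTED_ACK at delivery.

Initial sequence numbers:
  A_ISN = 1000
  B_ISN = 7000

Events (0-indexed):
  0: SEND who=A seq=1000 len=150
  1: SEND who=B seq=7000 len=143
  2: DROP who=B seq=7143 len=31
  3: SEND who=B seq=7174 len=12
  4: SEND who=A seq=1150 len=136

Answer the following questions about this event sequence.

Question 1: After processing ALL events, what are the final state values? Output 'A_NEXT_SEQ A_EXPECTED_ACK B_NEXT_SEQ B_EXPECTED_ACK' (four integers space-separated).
After event 0: A_seq=1150 A_ack=7000 B_seq=7000 B_ack=1150
After event 1: A_seq=1150 A_ack=7143 B_seq=7143 B_ack=1150
After event 2: A_seq=1150 A_ack=7143 B_seq=7174 B_ack=1150
After event 3: A_seq=1150 A_ack=7143 B_seq=7186 B_ack=1150
After event 4: A_seq=1286 A_ack=7143 B_seq=7186 B_ack=1286

Answer: 1286 7143 7186 1286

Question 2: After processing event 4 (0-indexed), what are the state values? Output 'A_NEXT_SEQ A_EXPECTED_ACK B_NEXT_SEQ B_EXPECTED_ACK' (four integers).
After event 0: A_seq=1150 A_ack=7000 B_seq=7000 B_ack=1150
After event 1: A_seq=1150 A_ack=7143 B_seq=7143 B_ack=1150
After event 2: A_seq=1150 A_ack=7143 B_seq=7174 B_ack=1150
After event 3: A_seq=1150 A_ack=7143 B_seq=7186 B_ack=1150
After event 4: A_seq=1286 A_ack=7143 B_seq=7186 B_ack=1286

1286 7143 7186 1286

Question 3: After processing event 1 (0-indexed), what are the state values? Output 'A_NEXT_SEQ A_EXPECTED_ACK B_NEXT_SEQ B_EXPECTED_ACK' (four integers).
After event 0: A_seq=1150 A_ack=7000 B_seq=7000 B_ack=1150
After event 1: A_seq=1150 A_ack=7143 B_seq=7143 B_ack=1150

1150 7143 7143 1150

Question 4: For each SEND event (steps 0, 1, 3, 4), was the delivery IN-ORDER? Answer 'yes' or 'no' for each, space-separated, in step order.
Step 0: SEND seq=1000 -> in-order
Step 1: SEND seq=7000 -> in-order
Step 3: SEND seq=7174 -> out-of-order
Step 4: SEND seq=1150 -> in-order

Answer: yes yes no yes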